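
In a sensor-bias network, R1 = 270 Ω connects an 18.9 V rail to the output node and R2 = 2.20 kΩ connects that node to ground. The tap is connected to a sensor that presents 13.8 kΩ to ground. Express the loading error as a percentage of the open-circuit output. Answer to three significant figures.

1.71 %

The divider's output (Thévenin) resistance is R1‖R2 = 240.5 Ω.
Fractional drop under load = R_th/(R_th + R_L) = 240.5 / (240.5 + 13800) = 0.01713.
So the output falls by 1.71 %.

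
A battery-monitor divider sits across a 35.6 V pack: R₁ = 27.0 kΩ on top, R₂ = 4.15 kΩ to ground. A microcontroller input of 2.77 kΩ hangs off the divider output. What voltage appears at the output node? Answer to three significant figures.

V_out ≈ 2.06 V

The load sits in parallel with R₂: R₂‖R_L = (4.15 × 2.77) / (4.15 + 2.77) = 1.661 kΩ.
V_out = 35.6 × 1.661 / (27.0 + 1.661) = 35.6 × 1.661/28.66 = 2.06 V.
(Unloaded it would have been 4.74 V.)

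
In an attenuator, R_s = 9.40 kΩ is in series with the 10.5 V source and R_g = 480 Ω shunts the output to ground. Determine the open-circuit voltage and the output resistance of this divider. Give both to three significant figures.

V_th is the open-circuit tap voltage: 10.5 × 480/(9400 + 480) = 0.510 V.
With the supply zeroed, R_s and R_g appear in parallel from the tap: R_th = R_s‖R_g = (9400 × 480)/9880 = 457 Ω.

V_th = 0.510 V, R_th = 457 Ω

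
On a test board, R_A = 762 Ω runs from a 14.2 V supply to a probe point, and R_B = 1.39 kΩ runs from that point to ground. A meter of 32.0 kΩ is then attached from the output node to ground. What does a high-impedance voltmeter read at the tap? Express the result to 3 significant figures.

V_out ≈ 9.03 V

The load sits in parallel with R_B: R_B‖R_L = (1390 × 32000) / (1390 + 32000) = 1332 Ω.
V_out = 14.2 × 1332 / (762 + 1332) = 14.2 × 1332/2094 = 9.03 V.
(Unloaded it would have been 9.17 V.)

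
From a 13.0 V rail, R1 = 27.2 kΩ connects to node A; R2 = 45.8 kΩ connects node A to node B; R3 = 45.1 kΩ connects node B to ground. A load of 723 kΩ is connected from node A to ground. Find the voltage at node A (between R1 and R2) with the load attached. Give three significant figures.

Below node A the series string R2+R3 = 90.90 kΩ sits in parallel with the 723 kΩ load: 80.75 kΩ.
V_A = 13.0 × 80.75/(27.2 + 80.75) = 9.72 V.

V ≈ 9.72 V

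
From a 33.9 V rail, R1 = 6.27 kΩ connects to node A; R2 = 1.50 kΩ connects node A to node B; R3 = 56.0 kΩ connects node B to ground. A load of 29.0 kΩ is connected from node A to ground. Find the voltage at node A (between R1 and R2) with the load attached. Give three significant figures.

V ≈ 25.6 V

Below node A the series string R2+R3 = 57.50 kΩ sits in parallel with the 29.0 kΩ load: 19.28 kΩ.
V_A = 33.9 × 19.28/(6.27 + 19.28) = 25.6 V.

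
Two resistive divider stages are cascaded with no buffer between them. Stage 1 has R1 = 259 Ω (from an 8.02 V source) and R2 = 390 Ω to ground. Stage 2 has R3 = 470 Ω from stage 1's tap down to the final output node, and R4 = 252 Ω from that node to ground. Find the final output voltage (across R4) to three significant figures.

Stage 2 presents R3+R4 = 722.0 Ω as a load on stage 1's tap.
Stage 1's lower leg becomes R2‖(R3+R4) = 253.2 Ω, so V_mid = 8.02 × 253.2/512.2 = 3.965 V.
Stage 2 is itself unloaded: V_out = V_mid × R4/(R3+R4) = 3.965 × 252/722.0 = 1.38 V.

V_out ≈ 1.38 V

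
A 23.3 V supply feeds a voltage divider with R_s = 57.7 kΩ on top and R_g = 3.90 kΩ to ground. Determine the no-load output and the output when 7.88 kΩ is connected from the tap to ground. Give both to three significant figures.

Open-circuit: V = 23.3 × 3.90/(57.7 + 3.90) = 1.48 V.
With the load, R_g becomes R_g‖R_L = 2.609 kΩ, so V = 23.3 × 2.609/60.31 = 1.01 V.

Unloaded: 1.48 V; loaded: 1.01 V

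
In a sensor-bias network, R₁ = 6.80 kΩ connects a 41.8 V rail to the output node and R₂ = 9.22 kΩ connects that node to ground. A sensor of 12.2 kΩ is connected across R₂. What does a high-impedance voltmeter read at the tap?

V_out ≈ 18.2 V

The load sits in parallel with R₂: R₂‖R_L = (9.22 × 12.2) / (9.22 + 12.2) = 5.251 kΩ.
V_out = 41.8 × 5.251 / (6.80 + 5.251) = 41.8 × 5.251/12.05 = 18.2 V.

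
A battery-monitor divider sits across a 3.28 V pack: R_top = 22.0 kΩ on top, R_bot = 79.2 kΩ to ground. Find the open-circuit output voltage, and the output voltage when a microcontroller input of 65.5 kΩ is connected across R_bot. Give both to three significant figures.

Unloaded: 2.57 V; loaded: 2.03 V

Open-circuit: V = 3.28 × 79.2/(22.0 + 79.2) = 2.57 V.
With the load, R_bot becomes R_bot‖R_L = 35.85 kΩ, so V = 3.28 × 35.85/57.85 = 2.03 V.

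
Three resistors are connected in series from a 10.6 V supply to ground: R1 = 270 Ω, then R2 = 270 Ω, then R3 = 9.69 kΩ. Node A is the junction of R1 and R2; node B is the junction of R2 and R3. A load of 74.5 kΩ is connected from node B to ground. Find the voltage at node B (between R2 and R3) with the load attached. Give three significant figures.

At node B, R3 is in parallel with the load: R3‖R_L = 8575 Ω.
Below node A the resistance is R2 + (R3‖R_L) = 8845 Ω, so V_A = 10.6 × 8845/9115 = 10.29 V.
Then V_B = V_A × (R3‖R_L)/(R2 + R3‖R_L) = 10.29 × 8575/8845 = 9.97 V.

V ≈ 9.97 V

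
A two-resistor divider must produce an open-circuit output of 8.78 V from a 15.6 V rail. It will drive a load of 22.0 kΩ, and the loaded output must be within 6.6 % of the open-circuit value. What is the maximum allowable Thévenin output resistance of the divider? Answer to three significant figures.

Loading drop = R_th/(R_th + R_L) ≤ 0.0660, so R_th ≤ R_L · ε/(1−ε) = 22.0 kΩ × 0.0660/0.9340 = 1.55 kΩ.
(Any R1, R2 with R2/(R1+R2) = 0.563 and R1‖R2 ≤ 1.55 kΩ will meet the spec.)

R_th ≤ 1.55 kΩ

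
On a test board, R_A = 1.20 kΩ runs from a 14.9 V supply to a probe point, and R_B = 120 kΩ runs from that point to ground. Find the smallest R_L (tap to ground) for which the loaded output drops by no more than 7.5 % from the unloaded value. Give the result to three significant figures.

Output resistance R_th = R_A‖R_B = (1.20 × 120)/121.2 = 1.188 kΩ.
The fractional drop is R_th/(R_th + R_L); requiring this ≤ 0.0750 gives R_L ≥ R_th(1/0.0750 − 1) = 1.188 × 12.33 = 14.7 kΩ.

R_L(min) ≈ 14.7 kΩ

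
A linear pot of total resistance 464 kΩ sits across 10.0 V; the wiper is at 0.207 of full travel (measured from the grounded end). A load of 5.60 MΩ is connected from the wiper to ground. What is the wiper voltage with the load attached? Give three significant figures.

The wiper splits the pot into (1−α)R = 368.0 kΩ above and αR = 96.05 kΩ below.
Lower section ‖ load = 94.43 kΩ.
V_wiper = 10.0 × 94.43/(368.0 + 94.43) = 2.04 V.

V ≈ 2.04 V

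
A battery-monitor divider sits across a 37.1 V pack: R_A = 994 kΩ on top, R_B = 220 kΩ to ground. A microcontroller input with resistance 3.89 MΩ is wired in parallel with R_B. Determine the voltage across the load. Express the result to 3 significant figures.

The load sits in parallel with R_B: R_B‖R_L = (220 × 3890) / (220 + 3890) = 208.2 kΩ.
V_out = 37.1 × 208.2 / (994 + 208.2) = 37.1 × 208.2/1202 = 6.43 V.

V_out ≈ 6.43 V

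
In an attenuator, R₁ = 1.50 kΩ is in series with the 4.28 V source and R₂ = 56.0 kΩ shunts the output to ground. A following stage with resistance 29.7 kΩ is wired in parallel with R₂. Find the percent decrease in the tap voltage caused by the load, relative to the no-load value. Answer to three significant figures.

The divider's output (Thévenin) resistance is R₁‖R₂ = 1.461 kΩ.
Fractional drop under load = R_th/(R_th + R_L) = 1.461 / (1.461 + 29.7) = 0.04688.
So the output falls by 4.69 %.

4.69 %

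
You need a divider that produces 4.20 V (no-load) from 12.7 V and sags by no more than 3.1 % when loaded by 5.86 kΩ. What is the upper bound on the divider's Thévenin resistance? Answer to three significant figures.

R_th ≤ 187 Ω

Loading drop = R_th/(R_th + R_L) ≤ 0.0310, so R_th ≤ R_L · ε/(1−ε) = 5.86 kΩ × 0.0310/0.9690 = 187 Ω.
(Any R1, R2 with R2/(R1+R2) = 0.331 and R1‖R2 ≤ 187 Ω will meet the spec.)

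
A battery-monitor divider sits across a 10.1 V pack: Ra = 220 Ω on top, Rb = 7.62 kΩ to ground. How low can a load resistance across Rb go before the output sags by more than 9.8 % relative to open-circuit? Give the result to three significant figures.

Output resistance R_th = Ra‖Rb = (220 × 7620)/7840 = 213.8 Ω.
The fractional drop is R_th/(R_th + R_L); requiring this ≤ 0.0980 gives R_L ≥ R_th(1/0.0980 − 1) = 213.8 × 9.204 = 1.97 kΩ.

R_L(min) ≈ 1.97 kΩ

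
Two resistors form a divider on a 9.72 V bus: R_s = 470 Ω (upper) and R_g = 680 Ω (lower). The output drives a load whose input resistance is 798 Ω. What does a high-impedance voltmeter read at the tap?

The load sits in parallel with R_g: R_g‖R_L = (680 × 798) / (680 + 798) = 367.1 Ω.
V_out = 9.72 × 367.1 / (470 + 367.1) = 9.72 × 367.1/837.1 = 4.26 V.

V_out ≈ 4.26 V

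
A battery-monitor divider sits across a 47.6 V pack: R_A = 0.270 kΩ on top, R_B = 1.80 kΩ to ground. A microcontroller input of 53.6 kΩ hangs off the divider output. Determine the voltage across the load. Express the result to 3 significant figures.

The load sits in parallel with R_B: R_B‖R_L = (1800 × 53600) / (1800 + 53600) = 1742 Ω.
V_out = 47.6 × 1742 / (270 + 1742) = 47.6 × 1742/2012 = 41.2 V.

V_out ≈ 41.2 V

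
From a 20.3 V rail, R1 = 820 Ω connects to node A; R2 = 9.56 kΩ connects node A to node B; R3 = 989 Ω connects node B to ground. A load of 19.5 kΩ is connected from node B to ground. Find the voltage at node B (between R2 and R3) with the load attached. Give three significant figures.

At node B, R3 is in parallel with the load: R3‖R_L = 941.3 Ω.
Below node A the resistance is R2 + (R3‖R_L) = 10500 Ω, so V_A = 20.3 × 10500/11320 = 18.83 V.
Then V_B = V_A × (R3‖R_L)/(R2 + R3‖R_L) = 18.83 × 941.3/10500 = 1.69 V.

V ≈ 1.69 V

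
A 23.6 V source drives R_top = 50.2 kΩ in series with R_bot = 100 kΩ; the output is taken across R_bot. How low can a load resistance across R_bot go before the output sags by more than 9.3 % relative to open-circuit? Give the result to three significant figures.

Output resistance R_th = R_top‖R_bot = (50.2 × 100)/150.2 = 33.42 kΩ.
The fractional drop is R_th/(R_th + R_L); requiring this ≤ 0.0930 gives R_L ≥ R_th(1/0.0930 − 1) = 33.42 × 9.753 = 326 kΩ.

R_L(min) ≈ 326 kΩ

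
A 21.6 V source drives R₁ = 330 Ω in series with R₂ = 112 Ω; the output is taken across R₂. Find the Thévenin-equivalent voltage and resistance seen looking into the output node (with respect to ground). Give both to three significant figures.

V_th is the open-circuit tap voltage: 21.6 × 112/(330 + 112) = 5.47 V.
With the supply zeroed, R₁ and R₂ appear in parallel from the tap: R_th = R₁‖R₂ = (330 × 112)/442.0 = 83.6 Ω.

V_th = 5.47 V, R_th = 83.6 Ω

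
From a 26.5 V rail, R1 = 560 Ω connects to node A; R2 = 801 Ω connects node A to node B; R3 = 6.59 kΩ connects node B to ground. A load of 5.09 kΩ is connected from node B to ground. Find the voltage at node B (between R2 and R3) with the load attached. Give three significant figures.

At node B, R3 is in parallel with the load: R3‖R_L = 2872 Ω.
Below node A the resistance is R2 + (R3‖R_L) = 3673 Ω, so V_A = 26.5 × 3673/4233 = 22.99 V.
Then V_B = V_A × (R3‖R_L)/(R2 + R3‖R_L) = 22.99 × 2872/3673 = 18.0 V.

V ≈ 18.0 V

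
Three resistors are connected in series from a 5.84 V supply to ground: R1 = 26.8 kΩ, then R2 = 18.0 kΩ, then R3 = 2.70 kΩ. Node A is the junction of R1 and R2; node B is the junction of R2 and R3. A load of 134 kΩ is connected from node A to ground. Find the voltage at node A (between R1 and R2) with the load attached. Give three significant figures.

Below node A the series string R2+R3 = 20.70 kΩ sits in parallel with the 134 kΩ load: 17.93 kΩ.
V_A = 5.84 × 17.93/(26.8 + 17.93) = 2.34 V.

V ≈ 2.34 V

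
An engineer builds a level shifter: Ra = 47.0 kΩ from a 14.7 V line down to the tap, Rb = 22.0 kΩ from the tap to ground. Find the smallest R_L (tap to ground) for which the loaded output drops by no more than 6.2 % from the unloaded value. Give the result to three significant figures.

Output resistance R_th = Ra‖Rb = (47.0 × 22.0)/69.00 = 14.99 kΩ.
The fractional drop is R_th/(R_th + R_L); requiring this ≤ 0.0620 gives R_L ≥ R_th(1/0.0620 − 1) = 14.99 × 15.13 = 227 kΩ.

R_L(min) ≈ 227 kΩ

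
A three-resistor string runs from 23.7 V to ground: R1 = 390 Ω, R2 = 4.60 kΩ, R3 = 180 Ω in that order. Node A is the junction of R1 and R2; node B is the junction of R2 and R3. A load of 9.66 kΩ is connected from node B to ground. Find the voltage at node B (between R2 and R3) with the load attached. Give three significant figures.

At node B, R3 is in parallel with the load: R3‖R_L = 176.7 Ω.
Below node A the resistance is R2 + (R3‖R_L) = 4777 Ω, so V_A = 23.7 × 4777/5167 = 21.91 V.
Then V_B = V_A × (R3‖R_L)/(R2 + R3‖R_L) = 21.91 × 176.7/4777 = 0.811 V.

V ≈ 0.811 V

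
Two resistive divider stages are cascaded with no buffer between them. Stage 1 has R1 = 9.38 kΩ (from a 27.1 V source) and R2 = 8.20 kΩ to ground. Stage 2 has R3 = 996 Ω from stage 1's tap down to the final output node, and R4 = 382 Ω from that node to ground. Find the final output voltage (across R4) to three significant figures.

V_out ≈ 0.839 V

Stage 2 presents R3+R4 = 1378 Ω as a load on stage 1's tap.
Stage 1's lower leg becomes R2‖(R3+R4) = 1180 Ω, so V_mid = 27.1 × 1180/10560 = 3.028 V.
Stage 2 is itself unloaded: V_out = V_mid × R4/(R3+R4) = 3.028 × 382/1378 = 0.839 V.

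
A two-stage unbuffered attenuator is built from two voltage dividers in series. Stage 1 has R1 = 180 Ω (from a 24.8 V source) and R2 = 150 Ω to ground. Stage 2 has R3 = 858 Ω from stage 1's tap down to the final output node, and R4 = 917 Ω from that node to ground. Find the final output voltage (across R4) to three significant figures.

V_out ≈ 5.57 V

Stage 2 presents R3+R4 = 1775 Ω as a load on stage 1's tap.
Stage 1's lower leg becomes R2‖(R3+R4) = 138.3 Ω, so V_mid = 24.8 × 138.3/318.3 = 10.78 V.
Stage 2 is itself unloaded: V_out = V_mid × R4/(R3+R4) = 10.78 × 917/1775 = 5.57 V.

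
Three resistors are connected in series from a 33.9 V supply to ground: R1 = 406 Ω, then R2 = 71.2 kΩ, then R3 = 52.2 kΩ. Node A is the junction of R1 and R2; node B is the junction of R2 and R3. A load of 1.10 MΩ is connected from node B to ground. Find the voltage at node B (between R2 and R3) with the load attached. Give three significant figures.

V ≈ 13.9 V

At node B, R3 is in parallel with the load: R3‖R_L = 49840 Ω.
Below node A the resistance is R2 + (R3‖R_L) = 121000 Ω, so V_A = 33.9 × 121000/121400 = 33.79 V.
Then V_B = V_A × (R3‖R_L)/(R2 + R3‖R_L) = 33.79 × 49840/121000 = 13.9 V.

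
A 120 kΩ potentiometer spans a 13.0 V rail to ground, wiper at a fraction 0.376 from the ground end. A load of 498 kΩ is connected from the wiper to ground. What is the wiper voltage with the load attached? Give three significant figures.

The wiper splits the pot into (1−α)R = 74.88 kΩ above and αR = 45.12 kΩ below.
Lower section ‖ load = 41.37 kΩ.
V_wiper = 13.0 × 41.37/(74.88 + 41.37) = 4.63 V.

V ≈ 4.63 V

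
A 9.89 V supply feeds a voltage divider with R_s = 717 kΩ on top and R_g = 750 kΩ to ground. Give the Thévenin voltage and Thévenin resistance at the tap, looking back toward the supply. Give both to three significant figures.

V_th = 5.06 V, R_th = 367 kΩ

V_th is the open-circuit tap voltage: 9.89 × 750/(717 + 750) = 5.06 V.
With the supply zeroed, R_s and R_g appear in parallel from the tap: R_th = R_s‖R_g = (717 × 750)/1467 = 367 kΩ.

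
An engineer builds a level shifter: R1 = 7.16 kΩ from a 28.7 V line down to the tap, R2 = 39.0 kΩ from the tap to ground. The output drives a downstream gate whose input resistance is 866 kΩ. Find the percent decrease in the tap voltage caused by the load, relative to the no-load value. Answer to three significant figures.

The divider's output (Thévenin) resistance is R1‖R2 = 6.049 kΩ.
Fractional drop under load = R_th/(R_th + R_L) = 6.049 / (6.049 + 866) = 0.006937.
So the output falls by 0.694 %.

0.694 %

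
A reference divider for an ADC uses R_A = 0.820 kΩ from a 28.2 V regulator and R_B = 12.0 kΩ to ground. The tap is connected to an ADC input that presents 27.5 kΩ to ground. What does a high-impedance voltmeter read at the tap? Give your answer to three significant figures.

The load sits in parallel with R_B: R_B‖R_L = (12000 × 27500) / (12000 + 27500) = 8354 Ω.
V_out = 28.2 × 8354 / (820 + 8354) = 28.2 × 8354/9174 = 25.7 V.
(Unloaded it would have been 26.4 V.)

V_out ≈ 25.7 V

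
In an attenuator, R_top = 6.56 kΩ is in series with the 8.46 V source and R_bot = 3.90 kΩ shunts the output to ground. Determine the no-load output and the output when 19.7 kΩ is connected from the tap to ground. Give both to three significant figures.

Unloaded: 3.15 V; loaded: 2.81 V

Open-circuit: V = 8.46 × 3.90/(6.56 + 3.90) = 3.15 V.
With the load, R_bot becomes R_bot‖R_L = 3.256 kΩ, so V = 8.46 × 3.256/9.816 = 2.81 V.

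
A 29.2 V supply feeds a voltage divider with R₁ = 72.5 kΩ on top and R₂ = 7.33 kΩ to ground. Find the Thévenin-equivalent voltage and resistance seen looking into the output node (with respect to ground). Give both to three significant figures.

V_th = 2.68 V, R_th = 6.66 kΩ

V_th is the open-circuit tap voltage: 29.2 × 7.33/(72.5 + 7.33) = 2.68 V.
With the supply zeroed, R₁ and R₂ appear in parallel from the tap: R_th = R₁‖R₂ = (72.5 × 7.33)/79.83 = 6.66 kΩ.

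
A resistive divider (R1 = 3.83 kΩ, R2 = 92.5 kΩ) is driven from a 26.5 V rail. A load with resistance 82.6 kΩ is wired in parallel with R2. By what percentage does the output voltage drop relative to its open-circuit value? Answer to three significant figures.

4.26 %

The divider's output (Thévenin) resistance is R1‖R2 = 3.678 kΩ.
Fractional drop under load = R_th/(R_th + R_L) = 3.678 / (3.678 + 82.6) = 0.04263.
So the output falls by 4.26 %.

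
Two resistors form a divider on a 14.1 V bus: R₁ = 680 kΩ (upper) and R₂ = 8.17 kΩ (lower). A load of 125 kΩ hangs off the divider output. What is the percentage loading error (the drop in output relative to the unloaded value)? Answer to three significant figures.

The divider's output (Thévenin) resistance is R₁‖R₂ = 8.073 kΩ.
Fractional drop under load = R_th/(R_th + R_L) = 8.073 / (8.073 + 125) = 0.06067.
So the output falls by 6.07 %.

6.07 %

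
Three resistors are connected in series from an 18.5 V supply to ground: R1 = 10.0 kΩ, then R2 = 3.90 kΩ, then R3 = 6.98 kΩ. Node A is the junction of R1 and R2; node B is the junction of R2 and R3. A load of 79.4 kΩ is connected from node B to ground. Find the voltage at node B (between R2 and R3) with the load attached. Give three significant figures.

V ≈ 5.84 V

At node B, R3 is in parallel with the load: R3‖R_L = 6.416 kΩ.
Below node A the resistance is R2 + (R3‖R_L) = 10.32 kΩ, so V_A = 18.5 × 10.32/20.32 = 9.394 V.
Then V_B = V_A × (R3‖R_L)/(R2 + R3‖R_L) = 9.394 × 6.416/10.32 = 5.84 V.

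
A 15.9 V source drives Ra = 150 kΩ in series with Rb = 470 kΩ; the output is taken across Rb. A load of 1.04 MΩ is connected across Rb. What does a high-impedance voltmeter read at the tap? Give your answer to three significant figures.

The load sits in parallel with Rb: Rb‖R_L = (470 × 1040) / (470 + 1040) = 323.7 kΩ.
V_out = 15.9 × 323.7 / (150 + 323.7) = 15.9 × 323.7/473.7 = 10.9 V.

V_out ≈ 10.9 V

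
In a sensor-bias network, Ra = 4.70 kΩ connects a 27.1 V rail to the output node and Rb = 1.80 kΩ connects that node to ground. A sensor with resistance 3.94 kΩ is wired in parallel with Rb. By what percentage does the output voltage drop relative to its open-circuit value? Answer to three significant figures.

Unloaded V = 27.1 × 1.80/6.500 = 7.505 V.
Loaded: Rb‖R_L = 1.236 kΩ, giving V = 27.1 × 1.236/5.936 = 5.641 V.
Drop = (7.505 − 5.641) / 7.505 = 24.8 %.

24.8 %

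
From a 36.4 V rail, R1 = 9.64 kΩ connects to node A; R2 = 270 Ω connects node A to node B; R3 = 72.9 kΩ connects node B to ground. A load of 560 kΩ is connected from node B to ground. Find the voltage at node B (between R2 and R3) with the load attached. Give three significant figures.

At node B, R3 is in parallel with the load: R3‖R_L = 64500 Ω.
Below node A the resistance is R2 + (R3‖R_L) = 64770 Ω, so V_A = 36.4 × 64770/74410 = 31.68 V.
Then V_B = V_A × (R3‖R_L)/(R2 + R3‖R_L) = 31.68 × 64500/64770 = 31.6 V.

V ≈ 31.6 V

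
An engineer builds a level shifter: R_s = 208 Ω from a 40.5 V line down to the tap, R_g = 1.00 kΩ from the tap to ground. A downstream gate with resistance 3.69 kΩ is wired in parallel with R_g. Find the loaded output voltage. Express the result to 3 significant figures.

V_out ≈ 32.0 V

The load sits in parallel with R_g: R_g‖R_L = (1000 × 3690) / (1000 + 3690) = 786.8 Ω.
V_out = 40.5 × 786.8 / (208 + 786.8) = 40.5 × 786.8/994.8 = 32.0 V.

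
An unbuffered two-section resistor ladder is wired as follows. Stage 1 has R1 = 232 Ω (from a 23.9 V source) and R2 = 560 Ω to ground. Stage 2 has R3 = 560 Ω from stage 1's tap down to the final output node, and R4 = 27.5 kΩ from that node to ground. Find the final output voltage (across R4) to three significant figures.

Stage 2 presents R3+R4 = 28060 Ω as a load on stage 1's tap.
Stage 1's lower leg becomes R2‖(R3+R4) = 549.0 Ω, so V_mid = 23.9 × 549.0/781.0 = 16.80 V.
Stage 2 is itself unloaded: V_out = V_mid × R4/(R3+R4) = 16.80 × 27500/28060 = 16.5 V.

V_out ≈ 16.5 V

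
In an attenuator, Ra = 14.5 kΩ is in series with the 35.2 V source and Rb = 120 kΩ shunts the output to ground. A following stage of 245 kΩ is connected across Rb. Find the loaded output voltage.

The load sits in parallel with Rb: Rb‖R_L = (120 × 245) / (120 + 245) = 80.55 kΩ.
V_out = 35.2 × 80.55 / (14.5 + 80.55) = 35.2 × 80.55/95.05 = 29.8 V.
(Unloaded it would have been 31.4 V.)

V_out ≈ 29.8 V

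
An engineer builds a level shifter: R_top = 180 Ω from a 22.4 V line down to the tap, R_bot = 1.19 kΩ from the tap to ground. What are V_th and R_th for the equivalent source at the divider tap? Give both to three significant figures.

V_th is the open-circuit tap voltage: 22.4 × 1190/(180 + 1190) = 19.5 V.
With the supply zeroed, R_top and R_bot appear in parallel from the tap: R_th = R_top‖R_bot = (180 × 1190)/1370 = 156 Ω.

V_th = 19.5 V, R_th = 156 Ω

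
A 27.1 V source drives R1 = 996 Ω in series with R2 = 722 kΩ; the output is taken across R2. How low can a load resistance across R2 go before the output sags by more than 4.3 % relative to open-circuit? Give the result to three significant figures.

Output resistance R_th = R1‖R2 = (996 × 722000)/723000 = 994.6 Ω.
The fractional drop is R_th/(R_th + R_L); requiring this ≤ 0.0430 gives R_L ≥ R_th(1/0.0430 − 1) = 994.6 × 22.26 = 22.1 kΩ.

R_L(min) ≈ 22.1 kΩ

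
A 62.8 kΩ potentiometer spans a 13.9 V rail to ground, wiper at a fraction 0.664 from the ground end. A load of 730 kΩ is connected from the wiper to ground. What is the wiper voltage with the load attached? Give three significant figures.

V ≈ 9.06 V

The wiper splits the pot into (1−α)R = 21.10 kΩ above and αR = 41.70 kΩ below.
Lower section ‖ load = 39.45 kΩ.
V_wiper = 13.9 × 39.45/(21.10 + 39.45) = 9.06 V.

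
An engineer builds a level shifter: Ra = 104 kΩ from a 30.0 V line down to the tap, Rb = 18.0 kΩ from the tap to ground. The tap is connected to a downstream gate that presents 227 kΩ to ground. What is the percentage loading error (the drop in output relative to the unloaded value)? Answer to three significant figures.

6.33 %

The divider's output (Thévenin) resistance is Ra‖Rb = 15.34 kΩ.
Fractional drop under load = R_th/(R_th + R_L) = 15.34 / (15.34 + 227) = 0.06332.
So the output falls by 6.33 %.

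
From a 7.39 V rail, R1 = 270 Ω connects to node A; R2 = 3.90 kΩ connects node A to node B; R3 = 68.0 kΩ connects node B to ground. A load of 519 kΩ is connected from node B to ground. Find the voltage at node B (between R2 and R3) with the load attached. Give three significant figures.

V ≈ 6.91 V

At node B, R3 is in parallel with the load: R3‖R_L = 60120 Ω.
Below node A the resistance is R2 + (R3‖R_L) = 64020 Ω, so V_A = 7.39 × 64020/64290 = 7.359 V.
Then V_B = V_A × (R3‖R_L)/(R2 + R3‖R_L) = 7.359 × 60120/64020 = 6.91 V.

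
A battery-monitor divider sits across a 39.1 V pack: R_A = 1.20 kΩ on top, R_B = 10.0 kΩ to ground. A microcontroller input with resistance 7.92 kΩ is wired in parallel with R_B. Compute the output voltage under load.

The load sits in parallel with R_B: R_B‖R_L = (10.0 × 7.92) / (10.0 + 7.92) = 4.420 kΩ.
V_out = 39.1 × 4.420 / (1.20 + 4.420) = 39.1 × 4.420/5.620 = 30.8 V.

V_out ≈ 30.8 V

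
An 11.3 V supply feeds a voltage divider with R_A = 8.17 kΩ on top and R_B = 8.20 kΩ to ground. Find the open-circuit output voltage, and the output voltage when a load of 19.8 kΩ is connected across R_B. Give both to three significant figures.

Unloaded: 5.66 V; loaded: 4.69 V

Open-circuit: V = 11.3 × 8.20/(8.17 + 8.20) = 5.66 V.
With the load, R_B becomes R_B‖R_L = 5.799 kΩ, so V = 11.3 × 5.799/13.97 = 4.69 V.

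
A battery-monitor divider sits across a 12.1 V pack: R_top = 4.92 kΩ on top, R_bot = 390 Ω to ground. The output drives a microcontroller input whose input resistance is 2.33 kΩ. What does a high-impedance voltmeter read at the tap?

V_out ≈ 0.769 V

The load sits in parallel with R_bot: R_bot‖R_L = (390 × 2330) / (390 + 2330) = 334.1 Ω.
V_out = 12.1 × 334.1 / (4920 + 334.1) = 12.1 × 334.1/5254 = 0.769 V.
(Unloaded it would have been 0.889 V.)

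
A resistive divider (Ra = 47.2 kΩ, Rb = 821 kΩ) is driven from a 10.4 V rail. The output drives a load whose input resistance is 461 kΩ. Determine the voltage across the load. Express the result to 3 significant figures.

The load sits in parallel with Rb: Rb‖R_L = (821 × 461) / (821 + 461) = 295.2 kΩ.
V_out = 10.4 × 295.2 / (47.2 + 295.2) = 10.4 × 295.2/342.4 = 8.97 V.
(Unloaded it would have been 9.83 V.)

V_out ≈ 8.97 V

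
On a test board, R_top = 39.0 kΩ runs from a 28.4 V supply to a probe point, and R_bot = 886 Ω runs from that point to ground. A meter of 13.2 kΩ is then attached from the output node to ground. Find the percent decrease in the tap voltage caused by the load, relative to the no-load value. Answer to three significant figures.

The divider's output (Thévenin) resistance is R_top‖R_bot = 866.3 Ω.
Fractional drop under load = R_th/(R_th + R_L) = 866.3 / (866.3 + 13200) = 0.06159.
So the output falls by 6.16 %.

6.16 %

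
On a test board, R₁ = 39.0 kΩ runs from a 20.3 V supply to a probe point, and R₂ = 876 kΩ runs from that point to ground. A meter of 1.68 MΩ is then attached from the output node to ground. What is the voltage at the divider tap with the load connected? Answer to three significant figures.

V_out ≈ 19.0 V

The load sits in parallel with R₂: R₂‖R_L = (876 × 1680) / (876 + 1680) = 575.8 kΩ.
V_out = 20.3 × 575.8 / (39.0 + 575.8) = 20.3 × 575.8/614.8 = 19.0 V.
(Unloaded it would have been 19.4 V.)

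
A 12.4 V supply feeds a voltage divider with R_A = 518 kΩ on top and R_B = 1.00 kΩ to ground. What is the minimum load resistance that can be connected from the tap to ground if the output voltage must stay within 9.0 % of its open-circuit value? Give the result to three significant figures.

Output resistance R_th = R_A‖R_B = (518000 × 1000)/519000 = 998.1 Ω.
The fractional drop is R_th/(R_th + R_L); requiring this ≤ 0.0900 gives R_L ≥ R_th(1/0.0900 − 1) = 998.1 × 10.11 = 10.1 kΩ.

R_L(min) ≈ 10.1 kΩ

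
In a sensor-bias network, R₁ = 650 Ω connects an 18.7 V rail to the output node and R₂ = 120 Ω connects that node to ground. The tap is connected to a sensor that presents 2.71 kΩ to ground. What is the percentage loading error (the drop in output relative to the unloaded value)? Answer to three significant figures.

The divider's output (Thévenin) resistance is R₁‖R₂ = 101.3 Ω.
Fractional drop under load = R_th/(R_th + R_L) = 101.3 / (101.3 + 2710) = 0.03603.
So the output falls by 3.60 %.

3.60 %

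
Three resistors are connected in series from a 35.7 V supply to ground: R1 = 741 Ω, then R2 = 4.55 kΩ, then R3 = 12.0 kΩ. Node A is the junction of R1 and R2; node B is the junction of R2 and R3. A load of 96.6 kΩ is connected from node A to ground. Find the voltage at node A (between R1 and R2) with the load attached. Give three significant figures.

V ≈ 33.9 V

Below node A the series string R2+R3 = 16550 Ω sits in parallel with the 96600 Ω load: 14130 Ω.
V_A = 35.7 × 14130/(741 + 14130) = 33.9 V.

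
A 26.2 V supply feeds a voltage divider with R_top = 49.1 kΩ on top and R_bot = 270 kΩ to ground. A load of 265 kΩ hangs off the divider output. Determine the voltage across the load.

V_out ≈ 19.2 V

The load sits in parallel with R_bot: R_bot‖R_L = (270 × 265) / (270 + 265) = 133.7 kΩ.
V_out = 26.2 × 133.7 / (49.1 + 133.7) = 26.2 × 133.7/182.8 = 19.2 V.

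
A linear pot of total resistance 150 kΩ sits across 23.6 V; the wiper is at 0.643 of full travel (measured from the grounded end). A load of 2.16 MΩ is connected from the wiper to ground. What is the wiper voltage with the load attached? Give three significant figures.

V ≈ 14.9 V

The wiper splits the pot into (1−α)R = 53.55 kΩ above and αR = 96.45 kΩ below.
Lower section ‖ load = 92.33 kΩ.
V_wiper = 23.6 × 92.33/(53.55 + 92.33) = 14.9 V.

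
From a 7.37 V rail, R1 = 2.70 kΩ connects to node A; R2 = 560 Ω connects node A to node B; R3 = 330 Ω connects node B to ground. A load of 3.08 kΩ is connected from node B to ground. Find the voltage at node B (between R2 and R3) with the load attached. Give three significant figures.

At node B, R3 is in parallel with the load: R3‖R_L = 298.1 Ω.
Below node A the resistance is R2 + (R3‖R_L) = 858.1 Ω, so V_A = 7.37 × 858.1/3558 = 1.777 V.
Then V_B = V_A × (R3‖R_L)/(R2 + R3‖R_L) = 1.777 × 298.1/858.1 = 0.617 V.

V ≈ 0.617 V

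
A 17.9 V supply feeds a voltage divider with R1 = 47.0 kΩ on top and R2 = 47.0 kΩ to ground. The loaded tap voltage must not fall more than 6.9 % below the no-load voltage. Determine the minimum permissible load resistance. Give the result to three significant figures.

Output resistance R_th = R1‖R2 = (47.0 × 47.0)/94.00 = 23.50 kΩ.
The fractional drop is R_th/(R_th + R_L); requiring this ≤ 0.0690 gives R_L ≥ R_th(1/0.0690 − 1) = 23.50 × 13.49 = 317 kΩ.

R_L(min) ≈ 317 kΩ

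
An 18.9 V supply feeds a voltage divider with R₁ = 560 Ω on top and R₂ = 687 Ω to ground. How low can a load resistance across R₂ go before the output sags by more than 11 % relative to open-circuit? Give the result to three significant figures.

Output resistance R_th = R₁‖R₂ = (560 × 687)/1247 = 308.5 Ω.
The fractional drop is R_th/(R_th + R_L); requiring this ≤ 0.110 gives R_L ≥ R_th(1/0.110 − 1) = 308.5 × 8.091 = 2.50 kΩ.

R_L(min) ≈ 2.50 kΩ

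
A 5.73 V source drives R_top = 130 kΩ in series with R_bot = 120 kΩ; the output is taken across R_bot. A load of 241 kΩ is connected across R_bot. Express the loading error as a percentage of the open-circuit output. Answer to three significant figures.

20.6 %

Unloaded V = 5.73 × 120/250.0 = 2.750 V.
Loaded: R_bot‖R_L = 80.11 kΩ, giving V = 5.73 × 80.11/210.1 = 2.185 V.
Drop = (2.750 − 2.185) / 2.750 = 20.6 %.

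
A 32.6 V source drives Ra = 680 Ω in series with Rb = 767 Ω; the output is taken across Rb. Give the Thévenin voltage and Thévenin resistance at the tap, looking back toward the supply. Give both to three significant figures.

V_th = 17.3 V, R_th = 360 Ω

V_th is the open-circuit tap voltage: 32.6 × 767/(680 + 767) = 17.3 V.
With the supply zeroed, Ra and Rb appear in parallel from the tap: R_th = Ra‖Rb = (680 × 767)/1447 = 360 Ω.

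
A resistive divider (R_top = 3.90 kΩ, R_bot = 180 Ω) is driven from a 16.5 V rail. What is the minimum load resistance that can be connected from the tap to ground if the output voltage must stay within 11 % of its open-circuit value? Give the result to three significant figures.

R_L(min) ≈ 1.39 kΩ

Output resistance R_th = R_top‖R_bot = (3900 × 180)/4080 = 172.1 Ω.
The fractional drop is R_th/(R_th + R_L); requiring this ≤ 0.110 gives R_L ≥ R_th(1/0.110 − 1) = 172.1 × 8.091 = 1.39 kΩ.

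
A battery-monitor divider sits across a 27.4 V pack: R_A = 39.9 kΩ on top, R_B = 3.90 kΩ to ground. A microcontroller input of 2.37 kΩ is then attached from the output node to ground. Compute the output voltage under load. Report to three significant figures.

V_out ≈ 0.976 V

The load sits in parallel with R_B: R_B‖R_L = (3.90 × 2.37) / (3.90 + 2.37) = 1.474 kΩ.
V_out = 27.4 × 1.474 / (39.9 + 1.474) = 27.4 × 1.474/41.37 = 0.976 V.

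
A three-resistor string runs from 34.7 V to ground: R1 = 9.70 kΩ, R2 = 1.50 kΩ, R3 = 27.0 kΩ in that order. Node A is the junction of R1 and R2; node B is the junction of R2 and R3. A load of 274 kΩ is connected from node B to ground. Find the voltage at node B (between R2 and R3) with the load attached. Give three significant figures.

V ≈ 23.8 V

At node B, R3 is in parallel with the load: R3‖R_L = 24.58 kΩ.
Below node A the resistance is R2 + (R3‖R_L) = 26.08 kΩ, so V_A = 34.7 × 26.08/35.78 = 25.29 V.
Then V_B = V_A × (R3‖R_L)/(R2 + R3‖R_L) = 25.29 × 24.58/26.08 = 23.8 V.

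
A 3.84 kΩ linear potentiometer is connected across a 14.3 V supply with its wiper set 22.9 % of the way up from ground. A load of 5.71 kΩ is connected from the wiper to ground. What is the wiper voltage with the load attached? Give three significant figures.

The wiper splits the pot into (1−α)R = 2961 Ω above and αR = 879.4 Ω below.
Lower section ‖ load = 762.0 Ω.
V_wiper = 14.3 × 762.0/(2961 + 762.0) = 2.93 V.

V ≈ 2.93 V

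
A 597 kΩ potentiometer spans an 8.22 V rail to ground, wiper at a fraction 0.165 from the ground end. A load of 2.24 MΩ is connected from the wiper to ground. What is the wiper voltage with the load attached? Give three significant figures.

V ≈ 1.31 V

The wiper splits the pot into (1−α)R = 498.5 kΩ above and αR = 98.50 kΩ below.
Lower section ‖ load = 94.36 kΩ.
V_wiper = 8.22 × 94.36/(498.5 + 94.36) = 1.31 V.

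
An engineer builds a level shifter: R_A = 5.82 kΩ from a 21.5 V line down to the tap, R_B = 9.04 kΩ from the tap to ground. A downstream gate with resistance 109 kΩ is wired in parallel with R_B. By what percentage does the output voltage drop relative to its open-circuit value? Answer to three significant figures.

The divider's output (Thévenin) resistance is R_A‖R_B = 3.541 kΩ.
Fractional drop under load = R_th/(R_th + R_L) = 3.541 / (3.541 + 109) = 0.03146.
So the output falls by 3.15 %.

3.15 %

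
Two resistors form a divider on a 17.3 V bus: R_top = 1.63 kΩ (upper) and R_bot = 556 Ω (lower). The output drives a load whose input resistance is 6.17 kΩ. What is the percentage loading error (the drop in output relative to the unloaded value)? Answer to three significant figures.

The divider's output (Thévenin) resistance is R_top‖R_bot = 414.6 Ω.
Fractional drop under load = R_th/(R_th + R_L) = 414.6 / (414.6 + 6170) = 0.06296.
So the output falls by 6.30 %.

6.30 %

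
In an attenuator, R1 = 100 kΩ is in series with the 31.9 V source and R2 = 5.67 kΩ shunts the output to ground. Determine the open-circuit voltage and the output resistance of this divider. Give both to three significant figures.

V_th = 1.71 V, R_th = 5.37 kΩ

V_th is the open-circuit tap voltage: 31.9 × 5.67/(100 + 5.67) = 1.71 V.
With the supply zeroed, R1 and R2 appear in parallel from the tap: R_th = R1‖R2 = (100 × 5.67)/105.7 = 5.37 kΩ.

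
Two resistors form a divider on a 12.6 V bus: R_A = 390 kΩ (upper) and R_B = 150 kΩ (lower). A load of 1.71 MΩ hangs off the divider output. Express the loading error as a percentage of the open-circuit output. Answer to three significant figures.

5.96 %

The divider's output (Thévenin) resistance is R_A‖R_B = 108.3 kΩ.
Fractional drop under load = R_th/(R_th + R_L) = 108.3 / (108.3 + 1710) = 0.05958.
So the output falls by 5.96 %.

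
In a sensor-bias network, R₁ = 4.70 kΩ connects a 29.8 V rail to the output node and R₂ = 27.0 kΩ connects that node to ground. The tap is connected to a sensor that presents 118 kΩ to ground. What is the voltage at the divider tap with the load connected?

The load sits in parallel with R₂: R₂‖R_L = (27.0 × 118) / (27.0 + 118) = 21.97 kΩ.
V_out = 29.8 × 21.97 / (4.70 + 21.97) = 29.8 × 21.97/26.67 = 24.5 V.

V_out ≈ 24.5 V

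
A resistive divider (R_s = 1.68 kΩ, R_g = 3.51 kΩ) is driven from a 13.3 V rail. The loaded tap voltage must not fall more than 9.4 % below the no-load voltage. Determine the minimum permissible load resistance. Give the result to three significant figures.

Output resistance R_th = R_s‖R_g = (1.68 × 3.51)/5.190 = 1.136 kΩ.
The fractional drop is R_th/(R_th + R_L); requiring this ≤ 0.0940 gives R_L ≥ R_th(1/0.0940 − 1) = 1.136 × 9.638 = 11.0 kΩ.

R_L(min) ≈ 11.0 kΩ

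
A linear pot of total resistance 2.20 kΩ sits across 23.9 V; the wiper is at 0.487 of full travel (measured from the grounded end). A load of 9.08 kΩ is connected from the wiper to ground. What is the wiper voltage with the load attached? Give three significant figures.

The wiper splits the pot into (1−α)R = 1.129 kΩ above and αR = 1.071 kΩ below.
Lower section ‖ load = 0.9583 kΩ.
V_wiper = 23.9 × 0.9583/(1.129 + 0.9583) = 11.0 V.

V ≈ 11.0 V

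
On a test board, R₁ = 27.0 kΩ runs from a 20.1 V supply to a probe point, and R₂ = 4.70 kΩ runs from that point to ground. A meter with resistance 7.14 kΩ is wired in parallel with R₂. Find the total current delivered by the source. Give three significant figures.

I ≈ 0.674 mA

R₂‖R_L = 2.834 kΩ, so the source sees R₁ + R₂‖R_L = 29.83 kΩ.
I = 20.1 V / 29.83 kΩ = 0.674 mA.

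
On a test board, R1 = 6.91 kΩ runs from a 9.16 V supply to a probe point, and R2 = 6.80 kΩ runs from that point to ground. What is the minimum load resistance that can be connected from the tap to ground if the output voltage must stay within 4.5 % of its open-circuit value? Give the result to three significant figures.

Output resistance R_th = R1‖R2 = (6.91 × 6.80)/13.71 = 3.427 kΩ.
The fractional drop is R_th/(R_th + R_L); requiring this ≤ 0.0450 gives R_L ≥ R_th(1/0.0450 − 1) = 3.427 × 21.22 = 72.7 kΩ.

R_L(min) ≈ 72.7 kΩ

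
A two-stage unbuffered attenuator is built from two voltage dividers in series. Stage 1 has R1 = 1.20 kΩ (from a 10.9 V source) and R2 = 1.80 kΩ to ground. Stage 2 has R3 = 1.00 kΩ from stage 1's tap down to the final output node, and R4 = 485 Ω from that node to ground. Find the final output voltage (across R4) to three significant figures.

V_out ≈ 1.44 V

Stage 2 presents R3+R4 = 1485 Ω as a load on stage 1's tap.
Stage 1's lower leg becomes R2‖(R3+R4) = 813.7 Ω, so V_mid = 10.9 × 813.7/2014 = 4.404 V.
Stage 2 is itself unloaded: V_out = V_mid × R4/(R3+R4) = 4.404 × 485/1485 = 1.44 V.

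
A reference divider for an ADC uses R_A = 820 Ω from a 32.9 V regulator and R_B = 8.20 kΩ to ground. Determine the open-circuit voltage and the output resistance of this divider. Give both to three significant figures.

V_th is the open-circuit tap voltage: 32.9 × 8200/(820 + 8200) = 29.9 V.
With the supply zeroed, R_A and R_B appear in parallel from the tap: R_th = R_A‖R_B = (820 × 8200)/9020 = 745 Ω.

V_th = 29.9 V, R_th = 745 Ω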